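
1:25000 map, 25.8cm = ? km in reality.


Real distance = map distance × scale
= 25.8cm × 25000
= 645000 cm = 6450.0 m
= 6.450 km

6.450 km


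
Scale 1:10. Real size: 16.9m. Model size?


Model size = real / scale
= 16.9 / 10
= 1.6900 m

1.6900 m


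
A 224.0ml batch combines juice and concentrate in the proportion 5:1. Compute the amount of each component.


Total parts = 5 + 1 = 6
juice: 224.0 × 5/6 = 186.7ml
concentrate: 224.0 × 1/6 = 37.3ml
= 186.7ml and 37.3ml

186.7ml and 37.3ml


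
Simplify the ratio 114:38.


GCD(114, 38) = 38
114/38 : 38/38
= 3:1

3:1


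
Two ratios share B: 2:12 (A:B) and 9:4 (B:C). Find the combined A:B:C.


Match B: multiply A:B by 9 → 18:108
Multiply B:C by 12 → 108:48
Combined: 18:108:48
GCD = 6
= 3:18:8

3:18:8


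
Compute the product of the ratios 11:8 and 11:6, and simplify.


Compound ratio = (11×11) : (8×6)
= 121:48
GCD = 1
= 121:48

121:48


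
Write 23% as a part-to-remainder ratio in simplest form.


23% means 23 parts out of 100; remainder = 77
Part : remainder = 23:77
GCD = 1
= 23:77

23:77


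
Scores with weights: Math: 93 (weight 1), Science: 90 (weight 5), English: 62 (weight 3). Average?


Numerator = 93×1 + 90×5 + 62×3
= 93 + 450 + 186
= 729
Total weight = 9
Weighted avg = 729/9
= 81.00

81.00


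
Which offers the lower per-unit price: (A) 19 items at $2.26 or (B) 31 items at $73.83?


Deal A: $2.26/19 = $0.1189/unit
Deal B: $73.83/31 = $2.3816/unit
A is cheaper per unit
= Deal A

Deal A


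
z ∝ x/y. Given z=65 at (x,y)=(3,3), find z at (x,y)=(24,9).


z = k·x/y
Solve for k using the known point: k = z·y/x = 65×3/3 = 195/3 = 65.0000
Now evaluate at x=24, y=9:
z = k × 24 / 9 = (195 × 24) / (3 × 9) = 4680/27
≈ 173.3333

173.3333


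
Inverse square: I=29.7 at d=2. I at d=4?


I₁d₁² = I₂d₂²
I₂ = I₁ × (d₁/d₂)²
= 29.7 × (2/4)²
= 29.7 × 4/16
= 118.8/16
= 7.4250

7.4250


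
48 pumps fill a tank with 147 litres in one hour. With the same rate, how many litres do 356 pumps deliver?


Direct proportion: y/x = constant
k = 147/48 = 3.0625
y₂ = k × 356 = 147 × 356 / 48 = 52332/48
= 1090.25

1090.25


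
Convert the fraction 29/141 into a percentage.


Percentage = (part / whole) × 100
= (29 / 141) × 100
≈ 20.57%

20.57%


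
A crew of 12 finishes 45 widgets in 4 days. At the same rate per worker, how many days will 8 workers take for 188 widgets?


Days ∝ work / workers, so d₂ = d₁ × (m₁/m₂) × (w₂/w₁)
Workers factor (inverse): 12/8 = 1.5000
Work factor (direct): 188/45 ≈ 4.1778
d₂ = 4 × 12/8 × 188/45 = (4 × 12 × 188) / (8 × 45) = 9024/360
≈ 25.07 days

25.07 days


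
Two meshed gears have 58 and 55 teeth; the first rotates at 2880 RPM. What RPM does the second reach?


Gear ratio = 58:55 = 58:55
RPM_B = RPM_A × (teeth_A / teeth_B)
= 2880 × (58/55)
= 3037.1 RPM

3037.1 RPM


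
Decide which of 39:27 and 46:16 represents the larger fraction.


39/27 = 1.4444
46/16 = 2.8750
1.4444 < 2.8750, so 39:27 is less
= 46:16

46:16


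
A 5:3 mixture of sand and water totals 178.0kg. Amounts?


Total parts = 5 + 3 = 8
sand: 178.0 × 5/8 = 111.3kg
water: 178.0 × 3/8 = 66.8kg
= 111.3kg and 66.8kg

111.3kg and 66.8kg


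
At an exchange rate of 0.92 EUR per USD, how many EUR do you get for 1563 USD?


Amount × rate = 1563 × 0.92
= 1437.96 EUR

1437.96 EUR


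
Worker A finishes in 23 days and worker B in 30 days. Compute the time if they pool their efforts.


Rate of A = 1/23 per day
Rate of B = 1/30 per day
Combined rate = 1/23 + 1/30 = 53/690 ≈ 0.0768 per day
Days = 1 / combined rate = 690/53
≈ 13.02 days

13.02 days


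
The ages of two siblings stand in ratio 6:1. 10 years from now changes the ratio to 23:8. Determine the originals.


Let A = 6k, B = 1k.
(6k + 10) / (1k + 10) = 23/8
Cross-multiply: 8(6k + 10) = 23(1k + 10)
48k + 80 = 23k + 230
48k - 23k = 230 - 80
25k = 150
k = 150/25 = 6
A = 6×6 = 36, B = 1×6 = 6
= A = 36, B = 6

A = 36, B = 6


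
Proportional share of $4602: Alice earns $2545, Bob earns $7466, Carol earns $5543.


Total income = 2545 + 7466 + 5543 = $15554
Alice: $4602 × 2545/15554 = $753.00
Bob: $4602 × 7466/15554 = $2208.98
Carol: $4602 × 5543/15554 = $1640.02
= Alice: $753.00, Bob: $2208.98, Carol: $1640.02

Alice: $753.00, Bob: $2208.98, Carol: $1640.02


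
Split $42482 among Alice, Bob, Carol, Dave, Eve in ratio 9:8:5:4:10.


Total parts = 9 + 8 + 5 + 4 + 10 = 36
Alice: 42482 × 9/36 = 10620.50
Bob: 42482 × 8/36 = 9440.44
Carol: 42482 × 5/36 = 5900.28
Dave: 42482 × 4/36 = 4720.22
Eve: 42482 × 10/36 = 11800.56
= Alice: $10620.50, Bob: $9440.44, Carol: $5900.28, Dave: $4720.22, Eve: $11800.56

Alice: $10620.50, Bob: $9440.44, Carol: $5900.28, Dave: $4720.22, Eve: $11800.56


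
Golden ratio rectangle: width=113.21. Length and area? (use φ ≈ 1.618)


φ = (1 + √5) / 2 ≈ 1.618
Length = width × φ = 113.21 × 1.618 = 183.17378
≈ 183.17
Area = width × length = 113.21 × 183.17378 = 20737.1036338 ≈ 20737.10
= Length: 183.17, Area: 20737.10

Length: 183.17, Area: 20737.10


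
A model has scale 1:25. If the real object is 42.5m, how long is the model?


Model size = real / scale
= 42.5 / 25
= 1.7000 m

1.7000 m


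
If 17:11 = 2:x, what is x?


Cross multiply: 17 × x = 11 × 2
17x = 22
x = 22 / 17
= 1.29

1.29


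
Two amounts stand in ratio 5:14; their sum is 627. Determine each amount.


Let A = 5k, B = 14k.
5k + 14k = 627
19k = 627 → k = 627/19 = 33
A = 5×33 = 165, B = 14×33 = 462
= A = 165, B = 462

A = 165, B = 462


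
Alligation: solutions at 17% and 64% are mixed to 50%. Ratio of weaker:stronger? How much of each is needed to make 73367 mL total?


Let x parts of 17% mix with y parts of 64%.
17x + 64y = 50(x + y)
17x + 64y = 50x + 50y
x(17 - 50) = y(50 - 64)
x/y = (64 - 50)/(50 - 17) = 14/33
Simplify: 14:33
Total parts = 47; one part = 73367/47 = 1561.00 mL
17% solution: 14×1561.00 = 21854.00 mL
64% solution: 33×1561.00 = 51513.00 mL
= ratio 14:33; 21854.00 mL and 51513.00 mL

ratio 14:33; 21854.00 mL and 51513.00 mL


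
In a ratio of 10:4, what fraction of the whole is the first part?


Total parts = 10 + 4 = 14
First part: 10/14 = 5/7
= 5/7

5/7


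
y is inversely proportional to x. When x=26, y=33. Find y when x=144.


Inverse proportion: x × y = constant
k = 26 × 33 = 858
y₂ = k / 144 = 858 / 144
= 5.96

5.96


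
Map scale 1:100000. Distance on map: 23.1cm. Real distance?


Real distance = map distance × scale
= 23.1cm × 100000
= 2310000 cm = 23100.0 m
= 23.100 km

23.100 km


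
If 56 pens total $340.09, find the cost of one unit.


Unit rate = total / quantity
= 340.09 / 56
= $6.07 per unit

$6.07 per unit


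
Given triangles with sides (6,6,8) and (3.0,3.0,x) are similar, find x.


Scale factor = 3.0/6 = 0.5
Missing side = 8 × 0.5
= 4.0

4.0


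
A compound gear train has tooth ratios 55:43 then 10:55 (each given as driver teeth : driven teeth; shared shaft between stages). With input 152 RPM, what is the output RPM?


Stage 1: RPM_B = RPM_A × t_A/t_B = 152 × 55/43 = 8360/43 ≈ 194.42
B and C share a shaft → RPM_C = RPM_B
Stage 2: RPM_D = RPM_C × t_C/t_D = RPM_A × (t_A×t_C)/(t_B×t_D)
Overall ratio = (55×10)/(43×55) = 550/2365
RPM_D = 152 × 550/2365 = 83600/2365
≈ 35.35 RPM

35.35 RPM


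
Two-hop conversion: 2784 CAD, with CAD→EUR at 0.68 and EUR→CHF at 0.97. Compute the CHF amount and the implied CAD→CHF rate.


Step 1: 2784 CAD × 0.68 = 1893.12 EUR
Step 2: 1893.12 EUR × 0.97 = 1836.33 CHF
Implied rate CAD→CHF = 0.68 × 0.97 = 0.6596
= 1836.33 CHF; implied rate 0.6596 CHF/CAD

1836.33 CHF; implied rate 0.6596 CHF/CAD


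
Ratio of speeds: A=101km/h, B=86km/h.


Ratio = 101:86
GCD = 1
Simplified = 101:86
Time ratio (same distance) = 86:101
Speed ratio = 101:86

101:86


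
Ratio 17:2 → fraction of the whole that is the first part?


Total parts = 17 + 2 = 19
First part: 17/19 = 17/19
= 17/19

17/19


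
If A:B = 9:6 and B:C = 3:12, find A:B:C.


Match B: multiply A:B by 3 → 27:18
Multiply B:C by 6 → 18:72
Combined: 27:18:72
GCD = 9
= 3:2:8

3:2:8


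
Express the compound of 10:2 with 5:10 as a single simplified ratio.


Compound ratio = (10×5) : (2×10)
= 50:20
GCD = 10
= 5:2

5:2


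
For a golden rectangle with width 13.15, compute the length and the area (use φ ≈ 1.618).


φ = (1 + √5) / 2 ≈ 1.618
Length = width × φ = 13.15 × 1.618 = 21.2767
≈ 21.28
Area = width × length = 13.15 × 21.2767 = 279.788605 ≈ 279.79
= Length: 21.28, Area: 279.79

Length: 21.28, Area: 279.79


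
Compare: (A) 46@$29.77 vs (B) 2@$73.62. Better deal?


Deal A: $29.77/46 = $0.6472/unit
Deal B: $73.62/2 = $36.8100/unit
A is cheaper per unit
= Deal A

Deal A


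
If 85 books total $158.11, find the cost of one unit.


Unit rate = total / quantity
= 158.11 / 85
= $1.86 per unit

$1.86 per unit


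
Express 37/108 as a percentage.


Percentage = (part / whole) × 100
= (37 / 108) × 100
≈ 34.26%

34.26%


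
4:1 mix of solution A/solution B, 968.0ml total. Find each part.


Total parts = 4 + 1 = 5
solution A: 968.0 × 4/5 = 774.4ml
solution B: 968.0 × 1/5 = 193.6ml
= 774.4ml and 193.6ml

774.4ml and 193.6ml


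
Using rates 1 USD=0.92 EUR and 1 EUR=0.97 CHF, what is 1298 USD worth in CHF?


Step 1: 1298 USD × 0.92 = 1194.16 EUR
Step 2: 1194.16 EUR × 0.97 = 1158.34 CHF
Implied rate USD→CHF = 0.92 × 0.97 = 0.8924
= 1158.34 CHF

1158.34 CHF


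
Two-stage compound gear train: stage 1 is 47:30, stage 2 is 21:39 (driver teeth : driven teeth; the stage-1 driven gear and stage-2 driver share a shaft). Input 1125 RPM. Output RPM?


Stage 1: RPM_B = RPM_A × t_A/t_B = 1125 × 47/30 = 52875/30 = 1762.50
B and C share a shaft → RPM_C = RPM_B
Stage 2: RPM_D = RPM_C × t_C/t_D = RPM_A × (t_A×t_C)/(t_B×t_D)
Overall ratio = (47×21)/(30×39) = 987/1170
RPM_D = 1125 × 987/1170 = 1110375/1170
≈ 949.04 RPM

949.04 RPM


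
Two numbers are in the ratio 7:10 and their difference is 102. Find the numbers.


Let A = 7k, B = 10k.
10k - 7k = 102
3k = 102 → k = 102/3 = 34
A = 7×34 = 238, B = 10×34 = 340
= A = 238, B = 340

A = 238, B = 340


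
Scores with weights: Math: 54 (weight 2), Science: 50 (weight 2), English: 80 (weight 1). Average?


Numerator = 54×2 + 50×2 + 80×1
= 108 + 100 + 80
= 288
Total weight = 5
Weighted avg = 288/5
= 57.60

57.60


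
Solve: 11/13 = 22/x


Cross multiply: 11 × x = 13 × 22
11x = 286
x = 286 / 11
= 26.00

26.00


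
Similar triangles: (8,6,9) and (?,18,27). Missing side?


Scale factor = 18/6 = 3
Missing side = 8 × 3
= 24.0

24.0


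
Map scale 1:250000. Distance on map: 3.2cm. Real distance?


Real distance = map distance × scale
= 3.2cm × 250000
= 800000 cm = 8000.0 m
= 8.000 km

8.000 km


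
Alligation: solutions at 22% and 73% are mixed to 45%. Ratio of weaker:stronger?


Let x parts of 22% mix with y parts of 73%.
22x + 73y = 45(x + y)
22x + 73y = 45x + 45y
x(22 - 45) = y(45 - 73)
x/y = (73 - 45)/(45 - 22) = 28/23
Simplify: 28:23
= 28:23

28:23


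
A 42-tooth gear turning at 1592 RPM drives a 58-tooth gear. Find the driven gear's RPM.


Gear ratio = 42:58 = 21:29
RPM_B = RPM_A × (teeth_A / teeth_B)
= 1592 × (42/58)
= 1152.8 RPM

1152.8 RPM


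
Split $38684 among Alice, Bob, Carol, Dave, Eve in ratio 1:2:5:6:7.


Total parts = 1 + 2 + 5 + 6 + 7 = 21
Alice: 38684 × 1/21 = 1842.10
Bob: 38684 × 2/21 = 3684.19
Carol: 38684 × 5/21 = 9210.48
Dave: 38684 × 6/21 = 11052.57
Eve: 38684 × 7/21 = 12894.67
= Alice: $1842.10, Bob: $3684.19, Carol: $9210.48, Dave: $11052.57, Eve: $12894.67

Alice: $1842.10, Bob: $3684.19, Carol: $9210.48, Dave: $11052.57, Eve: $12894.67


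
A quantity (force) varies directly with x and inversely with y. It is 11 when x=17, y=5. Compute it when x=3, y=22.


z = k·x/y
Solve for k using the known point: k = z·y/x = 11×5/17 = 55/17 ≈ 3.2353
Now evaluate at x=3, y=22:
z = k × 3 / 22 = (55 × 3) / (17 × 22) = 165/374
≈ 0.4412

0.4412


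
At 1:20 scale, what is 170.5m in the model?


Model size = real / scale
= 170.5 / 20
= 8.5250 m

8.5250 m


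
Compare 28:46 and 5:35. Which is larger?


28/46 = 0.6087
5/35 = 0.1429
0.6087 > 0.1429, so 28:46 is greater
= 28:46

28:46


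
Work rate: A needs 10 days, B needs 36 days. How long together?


Rate of A = 1/10 per day
Rate of B = 1/36 per day
Combined rate = 1/10 + 1/36 = 46/360 ≈ 0.1278 per day
Days = 1 / combined rate = 360/46
≈ 7.83 days

7.83 days


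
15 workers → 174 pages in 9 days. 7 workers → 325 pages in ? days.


Days ∝ work / workers, so d₂ = d₁ × (m₁/m₂) × (w₂/w₁)
Workers factor (inverse): 15/7 ≈ 2.1429
Work factor (direct): 325/174 ≈ 1.8678
d₂ = 9 × 15/7 × 325/174 = (9 × 15 × 325) / (7 × 174) = 43875/1218
≈ 36.02 days

36.02 days


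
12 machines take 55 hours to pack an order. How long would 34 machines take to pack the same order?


Inverse proportion: x × y = constant
k = 12 × 55 = 660
y₂ = k / 34 = 660 / 34
= 19.41

19.41


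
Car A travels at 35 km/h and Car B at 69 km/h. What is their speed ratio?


Ratio = 35:69
GCD = 1
Simplified = 35:69
Time ratio (same distance) = 69:35
Speed ratio = 35:69

35:69


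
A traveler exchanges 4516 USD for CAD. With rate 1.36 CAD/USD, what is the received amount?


Amount × rate = 4516 × 1.36
= 6141.76 CAD

6141.76 CAD


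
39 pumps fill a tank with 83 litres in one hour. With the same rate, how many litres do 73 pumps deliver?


Direct proportion: y/x = constant
k = 83/39 ≈ 2.1282
y₂ = k × 73 = 83 × 73 / 39 = 6059/39
≈ 155.36

155.36


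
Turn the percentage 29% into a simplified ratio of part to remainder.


29% means 29 parts out of 100; remainder = 71
Part : remainder = 29:71
GCD = 1
= 29:71

29:71


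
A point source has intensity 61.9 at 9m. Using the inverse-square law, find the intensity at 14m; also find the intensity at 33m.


I₁d₁² = I₂d₂²
I at 14m = 61.9 × (9/14)² = 61.9 × 81/196 = 5013.9/196 ≈ 25.5811
I at 33m = 61.9 × (9/33)² = 61.9 × 81/1089 = 5013.9/1089 ≈ 4.6041
= 25.5811 and 4.6041

25.5811 and 4.6041


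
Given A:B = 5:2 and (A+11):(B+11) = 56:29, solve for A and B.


Let A = 5k, B = 2k.
(5k + 11) / (2k + 11) = 56/29
Cross-multiply: 29(5k + 11) = 56(2k + 11)
145k + 319 = 112k + 616
145k - 112k = 616 - 319
33k = 297
k = 297/33 = 9
A = 5×9 = 45, B = 2×9 = 18
= A = 45, B = 18

A = 45, B = 18


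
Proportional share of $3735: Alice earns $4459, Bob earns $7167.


Total income = 4459 + 7167 = $11626
Alice: $3735 × 4459/11626 = $1432.51
Bob: $3735 × 7167/11626 = $2302.49
= Alice: $1432.51, Bob: $2302.49

Alice: $1432.51, Bob: $2302.49


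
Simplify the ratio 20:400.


GCD(20, 400) = 20
20/20 : 400/20
= 1:20

1:20


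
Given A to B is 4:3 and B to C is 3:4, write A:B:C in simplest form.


Match B: multiply A:B by 3 → 12:9
Multiply B:C by 3 → 9:12
Combined: 12:9:12
GCD = 3
= 4:3:4

4:3:4


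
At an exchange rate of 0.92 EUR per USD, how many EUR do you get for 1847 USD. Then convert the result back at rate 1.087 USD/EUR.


Amount × rate = 1847 × 0.92 = 1699.24 EUR
Round-trip: 1699.24 × 1.087 = 1847.07 USD
= 1699.24 EUR, then 1847.07 USD

1699.24 EUR, then 1847.07 USD


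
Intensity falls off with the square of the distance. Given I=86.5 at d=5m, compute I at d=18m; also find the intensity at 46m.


I₁d₁² = I₂d₂²
I at 18m = 86.5 × (5/18)² = 86.5 × 25/324 = 2162.5/324 ≈ 6.6744
I at 46m = 86.5 × (5/46)² = 86.5 × 25/2116 = 2162.5/2116 ≈ 1.0220
= 6.6744 and 1.0220

6.6744 and 1.0220


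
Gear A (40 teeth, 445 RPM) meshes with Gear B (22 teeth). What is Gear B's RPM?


Gear ratio = 40:22 = 20:11
RPM_B = RPM_A × (teeth_A / teeth_B)
= 445 × (40/22)
= 809.1 RPM

809.1 RPM


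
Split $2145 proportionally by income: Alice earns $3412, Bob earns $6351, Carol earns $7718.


Total income = 3412 + 6351 + 7718 = $17481
Alice: $2145 × 3412/17481 = $418.67
Bob: $2145 × 6351/17481 = $779.30
Carol: $2145 × 7718/17481 = $947.03
= Alice: $418.67, Bob: $779.30, Carol: $947.03

Alice: $418.67, Bob: $779.30, Carol: $947.03


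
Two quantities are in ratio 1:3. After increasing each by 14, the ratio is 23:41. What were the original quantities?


Let A = 1k, B = 3k.
(1k + 14) / (3k + 14) = 23/41
Cross-multiply: 41(1k + 14) = 23(3k + 14)
41k + 574 = 69k + 322
41k - 69k = 322 - 574
-28k = -252
k = -252/-28 = 9
A = 1×9 = 9, B = 3×9 = 27
= A = 9, B = 27

A = 9, B = 27


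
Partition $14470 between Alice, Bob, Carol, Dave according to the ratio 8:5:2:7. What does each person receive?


Total parts = 8 + 5 + 2 + 7 = 22
Alice: 14470 × 8/22 = 5261.82
Bob: 14470 × 5/22 = 3288.64
Carol: 14470 × 2/22 = 1315.45
Dave: 14470 × 7/22 = 4604.09
= Alice: $5261.82, Bob: $3288.64, Carol: $1315.45, Dave: $4604.09

Alice: $5261.82, Bob: $3288.64, Carol: $1315.45, Dave: $4604.09


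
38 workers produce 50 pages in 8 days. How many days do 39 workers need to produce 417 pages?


Days ∝ work / workers, so d₂ = d₁ × (m₁/m₂) × (w₂/w₁)
Workers factor (inverse): 38/39 ≈ 0.9744
Work factor (direct): 417/50 = 8.3400
d₂ = 8 × 38/39 × 417/50 = (8 × 38 × 417) / (39 × 50) = 126768/1950
≈ 65.01 days

65.01 days


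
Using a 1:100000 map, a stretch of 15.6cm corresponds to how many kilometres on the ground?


Real distance = map distance × scale
= 15.6cm × 100000
= 1560000 cm = 15600.0 m
= 15.600 km

15.600 km


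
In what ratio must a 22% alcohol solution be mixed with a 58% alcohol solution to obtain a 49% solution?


Let x parts of 22% mix with y parts of 58%.
22x + 58y = 49(x + y)
22x + 58y = 49x + 49y
x(22 - 49) = y(49 - 58)
x/y = (58 - 49)/(49 - 22) = 9/27
Simplify: 1:3
= 1:3

1:3


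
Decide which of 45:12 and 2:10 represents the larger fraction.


45/12 = 3.7500
2/10 = 0.2000
3.7500 > 0.2000, so 45:12 is greater
= 45:12

45:12


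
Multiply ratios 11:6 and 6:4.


Compound ratio = (11×6) : (6×4)
= 66:24
GCD = 6
= 11:4

11:4


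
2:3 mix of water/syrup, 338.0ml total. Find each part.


Total parts = 2 + 3 = 5
water: 338.0 × 2/5 = 135.2ml
syrup: 338.0 × 3/5 = 202.8ml
= 135.2ml and 202.8ml

135.2ml and 202.8ml


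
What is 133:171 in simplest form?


GCD(133, 171) = 19
133/19 : 171/19
= 7:9

7:9


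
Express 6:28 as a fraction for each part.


Total parts = 6 + 28 = 34
First part: 6/34 = 3/17
Second part: 28/34 = 14/17
= 3/17 and 14/17

3/17 and 14/17


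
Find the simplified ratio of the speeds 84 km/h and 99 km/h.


Ratio = 84:99
GCD = 3
Simplified = 28:33
Time ratio (same distance) = 33:28
Speed ratio = 28:33

28:33


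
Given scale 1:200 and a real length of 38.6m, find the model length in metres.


Model size = real / scale
= 38.6 / 200
= 0.1930 m

0.1930 m


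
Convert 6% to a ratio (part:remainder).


6% means 6 parts out of 100; remainder = 94
Part : remainder = 6:94
GCD = 2
= 3:47

3:47


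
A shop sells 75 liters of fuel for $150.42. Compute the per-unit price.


Unit rate = total / quantity
= 150.42 / 75
= $2.01 per unit

$2.01 per unit


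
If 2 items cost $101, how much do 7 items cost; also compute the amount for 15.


Direct proportion: y/x = constant
k = 101/2 = 50.5000
y at x=7: k × 7 = 101 × 7 / 2 = 707/2 = 353.50
y at x=15: k × 15 = 101 × 15 / 2 = 1515/2 = 757.50
= 353.50 and 757.50

353.50 and 757.50


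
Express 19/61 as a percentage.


Percentage = (part / whole) × 100
= (19 / 61) × 100
≈ 31.15%

31.15%


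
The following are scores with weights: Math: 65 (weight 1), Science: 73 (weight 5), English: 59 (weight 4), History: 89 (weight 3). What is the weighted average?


Numerator = 65×1 + 73×5 + 59×4 + 89×3
= 65 + 365 + 236 + 267
= 933
Total weight = 13
Weighted avg = 933/13
= 71.77

71.77


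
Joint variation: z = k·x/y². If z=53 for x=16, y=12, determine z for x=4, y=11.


z = k·x/y²
Solve for k using the known point: k = z·y²/x = 53×144/16 = 7632/16 = 477.0000
Now evaluate at x=4, y=11:
z = k × 4 / 121 = (7632 × 4) / (16 × 121) = 30528/1936
≈ 15.7686

15.7686


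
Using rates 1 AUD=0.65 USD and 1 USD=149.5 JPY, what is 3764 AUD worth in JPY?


Step 1: 3764 AUD × 0.65 = 2446.60 USD
Step 2: 2446.60 USD × 149.5 = 365766.70 JPY
Implied rate AUD→JPY = 0.65 × 149.5 = 97.1750
= 365766.70 JPY

365766.70 JPY


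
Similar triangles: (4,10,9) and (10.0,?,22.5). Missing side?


Scale factor = 10.0/4 = 2.5
Missing side = 10 × 2.5
= 25.0

25.0


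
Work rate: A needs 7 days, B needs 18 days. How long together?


Rate of A = 1/7 per day
Rate of B = 1/18 per day
Combined rate = 1/7 + 1/18 = 25/126 ≈ 0.1984 per day
Days = 1 / combined rate = 126/25
= 5.04 days

5.04 days


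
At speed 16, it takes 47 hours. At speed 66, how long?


Inverse proportion: x × y = constant
k = 16 × 47 = 752
y₂ = k / 66 = 752 / 66
= 11.39

11.39


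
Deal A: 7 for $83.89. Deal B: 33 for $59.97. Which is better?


Deal A: $83.89/7 = $11.9843/unit
Deal B: $59.97/33 = $1.8173/unit
B is cheaper per unit
= Deal B

Deal B


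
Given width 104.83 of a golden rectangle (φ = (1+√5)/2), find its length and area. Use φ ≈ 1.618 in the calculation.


φ = (1 + √5) / 2 ≈ 1.618
Length = width × φ = 104.83 × 1.618 = 169.61494
≈ 169.61
Area = width × length = 104.83 × 169.61494 = 17780.7341602 ≈ 17780.73
= Length: 169.61, Area: 17780.73

Length: 169.61, Area: 17780.73


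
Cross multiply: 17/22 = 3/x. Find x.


Cross multiply: 17 × x = 22 × 3
17x = 66
x = 66 / 17
= 3.88

3.88


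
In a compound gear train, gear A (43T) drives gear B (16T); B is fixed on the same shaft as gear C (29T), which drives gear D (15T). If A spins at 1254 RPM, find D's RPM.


Stage 1: RPM_B = RPM_A × t_A/t_B = 1254 × 43/16 = 53922/16 ≈ 3370.13
B and C share a shaft → RPM_C = RPM_B
Stage 2: RPM_D = RPM_C × t_C/t_D = RPM_A × (t_A×t_C)/(t_B×t_D)
Overall ratio = (43×29)/(16×15) = 1247/240
RPM_D = 1254 × 1247/240 = 1563738/240
≈ 6515.58 RPM

6515.58 RPM


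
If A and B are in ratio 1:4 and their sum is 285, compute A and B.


Let A = 1k, B = 4k.
1k + 4k = 285
5k = 285 → k = 285/5 = 57
A = 1×57 = 57, B = 4×57 = 228
= A = 57, B = 228

A = 57, B = 228


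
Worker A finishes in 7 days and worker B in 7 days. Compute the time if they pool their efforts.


Rate of A = 1/7 per day
Rate of B = 1/7 per day
Combined rate = 1/7 + 1/7 = 14/49 ≈ 0.2857 per day
Days = 1 / combined rate = 49/14
= 3.50 days

3.50 days


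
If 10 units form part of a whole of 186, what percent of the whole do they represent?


Percentage = (part / whole) × 100
= (10 / 186) × 100
≈ 5.38%

5.38%


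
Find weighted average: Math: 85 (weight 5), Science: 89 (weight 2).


Numerator = 85×5 + 89×2
= 425 + 178
= 603
Total weight = 7
Weighted avg = 603/7
= 86.14

86.14


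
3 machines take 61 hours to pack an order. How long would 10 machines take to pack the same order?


Inverse proportion: x × y = constant
k = 3 × 61 = 183
y₂ = k / 10 = 183 / 10
= 18.30

18.30


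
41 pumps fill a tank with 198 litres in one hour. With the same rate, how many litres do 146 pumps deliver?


Direct proportion: y/x = constant
k = 198/41 ≈ 4.8293
y₂ = k × 146 = 198 × 146 / 41 = 28908/41
≈ 705.07

705.07


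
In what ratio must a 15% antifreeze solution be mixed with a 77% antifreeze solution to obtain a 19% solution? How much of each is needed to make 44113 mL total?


Let x parts of 15% mix with y parts of 77%.
15x + 77y = 19(x + y)
15x + 77y = 19x + 19y
x(15 - 19) = y(19 - 77)
x/y = (77 - 19)/(19 - 15) = 58/4
Simplify: 29:2
Total parts = 31; one part = 44113/31 = 1423.00 mL
15% solution: 29×1423.00 = 41267.00 mL
77% solution: 2×1423.00 = 2846.00 mL
= ratio 29:2; 41267.00 mL and 2846.00 mL

ratio 29:2; 41267.00 mL and 2846.00 mL


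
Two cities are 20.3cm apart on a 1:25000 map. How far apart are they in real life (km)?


Real distance = map distance × scale
= 20.3cm × 25000
= 507500 cm = 5075.0 m
= 5.075 km

5.075 km


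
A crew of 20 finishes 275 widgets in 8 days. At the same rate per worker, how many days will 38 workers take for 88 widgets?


Days ∝ work / workers, so d₂ = d₁ × (m₁/m₂) × (w₂/w₁)
Workers factor (inverse): 20/38 ≈ 0.5263
Work factor (direct): 88/275 = 0.3200
d₂ = 8 × 20/38 × 88/275 = (8 × 20 × 88) / (38 × 275) = 14080/10450
≈ 1.35 days

1.35 days


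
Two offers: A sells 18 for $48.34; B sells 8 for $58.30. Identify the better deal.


Deal A: $48.34/18 = $2.6856/unit
Deal B: $58.30/8 = $7.2875/unit
A is cheaper per unit
= Deal A

Deal A


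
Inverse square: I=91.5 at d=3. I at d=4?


I₁d₁² = I₂d₂²
I₂ = I₁ × (d₁/d₂)²
= 91.5 × (3/4)²
= 91.5 × 9/16
= 823.5/16
≈ 51.4688

51.4688


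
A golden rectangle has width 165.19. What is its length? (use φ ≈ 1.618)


φ = (1 + √5) / 2 ≈ 1.618
Length = width × φ = 165.19 × 1.618 = 267.27742
≈ 267.28

267.28


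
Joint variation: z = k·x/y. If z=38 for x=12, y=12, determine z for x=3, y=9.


z = k·x/y
Solve for k using the known point: k = z·y/x = 38×12/12 = 456/12 = 38.0000
Now evaluate at x=3, y=9:
z = k × 3 / 9 = (456 × 3) / (12 × 9) = 1368/108
≈ 12.6667

12.6667


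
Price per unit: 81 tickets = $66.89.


Unit rate = total / quantity
= 66.89 / 81
= $0.83 per unit

$0.83 per unit


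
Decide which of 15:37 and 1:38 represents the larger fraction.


15/37 = 0.4054
1/38 = 0.0263
0.4054 > 0.0263, so 15:37 is greater
= 15:37

15:37


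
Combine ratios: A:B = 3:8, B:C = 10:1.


Match B: multiply A:B by 10 → 30:80
Multiply B:C by 8 → 80:8
Combined: 30:80:8
GCD = 2
= 15:40:4

15:40:4


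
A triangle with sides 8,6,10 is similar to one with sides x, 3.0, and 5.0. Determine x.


Scale factor = 3.0/6 = 0.5
Missing side = 8 × 0.5
= 4.0

4.0


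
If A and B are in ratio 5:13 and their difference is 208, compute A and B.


Let A = 5k, B = 13k.
13k - 5k = 208
8k = 208 → k = 208/8 = 26
A = 5×26 = 130, B = 13×26 = 338
= A = 130, B = 338

A = 130, B = 338


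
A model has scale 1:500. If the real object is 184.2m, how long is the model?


Model size = real / scale
= 184.2 / 500
= 0.3684 m

0.3684 m


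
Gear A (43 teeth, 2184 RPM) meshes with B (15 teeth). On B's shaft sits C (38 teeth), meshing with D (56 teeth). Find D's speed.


Stage 1: RPM_B = RPM_A × t_A/t_B = 2184 × 43/15 = 93912/15 = 6260.80
B and C share a shaft → RPM_C = RPM_B
Stage 2: RPM_D = RPM_C × t_C/t_D = RPM_A × (t_A×t_C)/(t_B×t_D)
Overall ratio = (43×38)/(15×56) = 1634/840
RPM_D = 2184 × 1634/840 = 3568656/840
= 4248.40 RPM

4248.40 RPM


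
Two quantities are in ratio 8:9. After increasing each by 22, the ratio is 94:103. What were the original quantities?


Let A = 8k, B = 9k.
(8k + 22) / (9k + 22) = 94/103
Cross-multiply: 103(8k + 22) = 94(9k + 22)
824k + 2266 = 846k + 2068
824k - 846k = 2068 - 2266
-22k = -198
k = -198/-22 = 9
A = 8×9 = 72, B = 9×9 = 81
= A = 72, B = 81

A = 72, B = 81


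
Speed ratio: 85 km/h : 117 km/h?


Ratio = 85:117
GCD = 1
Simplified = 85:117
Time ratio (same distance) = 117:85
Speed ratio = 85:117

85:117


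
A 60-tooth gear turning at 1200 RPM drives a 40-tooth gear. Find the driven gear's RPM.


Gear ratio = 60:40 = 3:2
RPM_B = RPM_A × (teeth_A / teeth_B)
= 1200 × (60/40)
= 1800.0 RPM

1800.0 RPM


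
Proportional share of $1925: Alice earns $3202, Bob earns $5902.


Total income = 3202 + 5902 = $9104
Alice: $1925 × 3202/9104 = $677.05
Bob: $1925 × 5902/9104 = $1247.95
= Alice: $677.05, Bob: $1247.95

Alice: $677.05, Bob: $1247.95


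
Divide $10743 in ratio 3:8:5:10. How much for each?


Total parts = 3 + 8 + 5 + 10 = 26
Part 1: 10743 × 3/26 = 1239.58
Part 2: 10743 × 8/26 = 3305.54
Part 3: 10743 × 5/26 = 2065.96
Part 4: 10743 × 10/26 = 4131.92
= Part 1: $1239.58, Part 2: $3305.54, Part 3: $2065.96, Part 4: $4131.92

Part 1: $1239.58, Part 2: $3305.54, Part 3: $2065.96, Part 4: $4131.92


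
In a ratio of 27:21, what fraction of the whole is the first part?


Total parts = 27 + 21 = 48
First part: 27/48 = 9/16
= 9/16

9/16


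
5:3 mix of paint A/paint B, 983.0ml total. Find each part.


Total parts = 5 + 3 = 8
paint A: 983.0 × 5/8 = 614.4ml
paint B: 983.0 × 3/8 = 368.6ml
= 614.4ml and 368.6ml

614.4ml and 368.6ml


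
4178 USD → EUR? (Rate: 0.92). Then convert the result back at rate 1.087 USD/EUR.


Amount × rate = 4178 × 0.92 = 3843.76 EUR
Round-trip: 3843.76 × 1.087 = 4178.17 USD
= 3843.76 EUR, then 4178.17 USD

3843.76 EUR, then 4178.17 USD


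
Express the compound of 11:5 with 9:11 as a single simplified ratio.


Compound ratio = (11×9) : (5×11)
= 99:55
GCD = 11
= 9:5

9:5


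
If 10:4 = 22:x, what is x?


Cross multiply: 10 × x = 4 × 22
10x = 88
x = 88 / 10
= 8.80

8.80


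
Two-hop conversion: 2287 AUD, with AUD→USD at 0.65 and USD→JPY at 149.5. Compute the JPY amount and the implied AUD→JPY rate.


Step 1: 2287 AUD × 0.65 = 1486.55 USD
Step 2: 1486.55 USD × 149.5 = 222239.23 JPY
Implied rate AUD→JPY = 0.65 × 149.5 = 97.1750
= 222239.23 JPY; implied rate 97.1750 JPY/AUD

222239.23 JPY; implied rate 97.1750 JPY/AUD


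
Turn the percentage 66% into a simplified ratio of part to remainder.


66% means 66 parts out of 100; remainder = 34
Part : remainder = 66:34
GCD = 2
= 33:17

33:17


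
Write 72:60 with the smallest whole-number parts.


GCD(72, 60) = 12
72/12 : 60/12
= 6:5

6:5


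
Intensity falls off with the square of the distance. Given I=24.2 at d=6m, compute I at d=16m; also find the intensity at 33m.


I₁d₁² = I₂d₂²
I at 16m = 24.2 × (6/16)² = 24.2 × 36/256 = 871.2/256 ≈ 3.4031
I at 33m = 24.2 × (6/33)² = 24.2 × 36/1089 = 871.2/1089 = 0.8000
= 3.4031 and 0.8000

3.4031 and 0.8000


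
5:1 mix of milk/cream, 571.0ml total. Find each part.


Total parts = 5 + 1 = 6
milk: 571.0 × 5/6 = 475.8ml
cream: 571.0 × 1/6 = 95.2ml
= 475.8ml and 95.2ml

475.8ml and 95.2ml


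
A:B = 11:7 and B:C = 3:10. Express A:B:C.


Match B: multiply A:B by 3 → 33:21
Multiply B:C by 7 → 21:70
Combined: 33:21:70
GCD = 1
= 33:21:70

33:21:70


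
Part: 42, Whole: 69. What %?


Percentage = (part / whole) × 100
= (42 / 69) × 100
≈ 60.87%

60.87%


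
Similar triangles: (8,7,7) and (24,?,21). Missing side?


Scale factor = 24/8 = 3
Missing side = 7 × 3
= 21.0

21.0


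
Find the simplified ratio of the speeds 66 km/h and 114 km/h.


Ratio = 66:114
GCD = 6
Simplified = 11:19
Time ratio (same distance) = 19:11
Speed ratio = 11:19

11:19


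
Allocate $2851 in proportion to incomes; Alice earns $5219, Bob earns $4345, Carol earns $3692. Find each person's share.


Total income = 5219 + 4345 + 3692 = $13256
Alice: $2851 × 5219/13256 = $1122.46
Bob: $2851 × 4345/13256 = $934.49
Carol: $2851 × 3692/13256 = $794.05
= Alice: $1122.46, Bob: $934.49, Carol: $794.05

Alice: $1122.46, Bob: $934.49, Carol: $794.05


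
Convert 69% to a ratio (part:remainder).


69% means 69 parts out of 100; remainder = 31
Part : remainder = 69:31
GCD = 1
= 69:31

69:31


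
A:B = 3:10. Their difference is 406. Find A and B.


Let A = 3k, B = 10k.
10k - 3k = 406
7k = 406 → k = 406/7 = 58
A = 3×58 = 174, B = 10×58 = 580
= A = 174, B = 580

A = 174, B = 580


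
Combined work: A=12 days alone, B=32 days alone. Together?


Rate of A = 1/12 per day
Rate of B = 1/32 per day
Combined rate = 1/12 + 1/32 = 44/384 ≈ 0.1146 per day
Days = 1 / combined rate = 384/44
≈ 8.73 days

8.73 days


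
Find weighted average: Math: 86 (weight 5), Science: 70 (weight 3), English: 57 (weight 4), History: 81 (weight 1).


Numerator = 86×5 + 70×3 + 57×4 + 81×1
= 430 + 210 + 228 + 81
= 949
Total weight = 13
Weighted avg = 949/13
= 73.00

73.00


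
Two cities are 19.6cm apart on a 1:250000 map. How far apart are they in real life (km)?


Real distance = map distance × scale
= 19.6cm × 250000
= 4900000 cm = 49000.0 m
= 49.000 km

49.000 km


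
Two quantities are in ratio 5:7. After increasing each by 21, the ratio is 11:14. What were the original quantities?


Let A = 5k, B = 7k.
(5k + 21) / (7k + 21) = 11/14
Cross-multiply: 14(5k + 21) = 11(7k + 21)
70k + 294 = 77k + 231
70k - 77k = 231 - 294
-7k = -63
k = -63/-7 = 9
A = 5×9 = 45, B = 7×9 = 63
= A = 45, B = 63

A = 45, B = 63


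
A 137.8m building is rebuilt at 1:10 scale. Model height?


Model size = real / scale
= 137.8 / 10
= 13.7800 m

13.7800 m


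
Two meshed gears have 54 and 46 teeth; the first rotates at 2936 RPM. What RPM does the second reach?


Gear ratio = 54:46 = 27:23
RPM_B = RPM_A × (teeth_A / teeth_B)
= 2936 × (54/46)
= 3446.6 RPM

3446.6 RPM


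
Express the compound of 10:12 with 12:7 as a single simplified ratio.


Compound ratio = (10×12) : (12×7)
= 120:84
GCD = 12
= 10:7

10:7


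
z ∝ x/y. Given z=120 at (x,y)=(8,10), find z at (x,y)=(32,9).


z = k·x/y
Solve for k using the known point: k = z·y/x = 120×10/8 = 1200/8 = 150.0000
Now evaluate at x=32, y=9:
z = k × 32 / 9 = (1200 × 32) / (8 × 9) = 38400/72
≈ 533.3333

533.3333


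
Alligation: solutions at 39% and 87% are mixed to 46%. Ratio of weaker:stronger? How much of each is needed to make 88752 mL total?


Let x parts of 39% mix with y parts of 87%.
39x + 87y = 46(x + y)
39x + 87y = 46x + 46y
x(39 - 46) = y(46 - 87)
x/y = (87 - 46)/(46 - 39) = 41/7
Simplify: 41:7
Total parts = 48; one part = 88752/48 = 1849.00 mL
39% solution: 41×1849.00 = 75809.00 mL
87% solution: 7×1849.00 = 12943.00 mL
= ratio 41:7; 75809.00 mL and 12943.00 mL

ratio 41:7; 75809.00 mL and 12943.00 mL


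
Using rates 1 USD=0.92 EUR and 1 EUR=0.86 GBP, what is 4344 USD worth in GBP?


Step 1: 4344 USD × 0.92 = 3996.48 EUR
Step 2: 3996.48 EUR × 0.86 = 3436.97 GBP
Implied rate USD→GBP = 0.92 × 0.86 = 0.7912
= 3436.97 GBP

3436.97 GBP


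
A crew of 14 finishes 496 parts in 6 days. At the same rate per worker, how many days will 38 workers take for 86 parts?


Days ∝ work / workers, so d₂ = d₁ × (m₁/m₂) × (w₂/w₁)
Workers factor (inverse): 14/38 ≈ 0.3684
Work factor (direct): 86/496 ≈ 0.1734
d₂ = 6 × 14/38 × 86/496 = (6 × 14 × 86) / (38 × 496) = 7224/18848
≈ 0.38 days

0.38 days


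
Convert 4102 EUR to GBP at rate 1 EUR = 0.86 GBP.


Amount × rate = 4102 × 0.86
= 3527.72 GBP

3527.72 GBP


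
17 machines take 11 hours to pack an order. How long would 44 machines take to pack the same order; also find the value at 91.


Inverse proportion: x × y = constant
k = 17 × 11 = 187
At x=44: k/44 = 4.25
At x=91: k/91 = 2.05
= 4.25 and 2.05

4.25 and 2.05


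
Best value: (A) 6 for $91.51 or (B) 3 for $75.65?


Deal A: $91.51/6 = $15.2517/unit
Deal B: $75.65/3 = $25.2167/unit
A is cheaper per unit
= Deal A

Deal A


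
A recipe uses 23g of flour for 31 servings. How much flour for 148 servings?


Direct proportion: y/x = constant
k = 23/31 ≈ 0.7419
y₂ = k × 148 = 23 × 148 / 31 = 3404/31
≈ 109.81

109.81


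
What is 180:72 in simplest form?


GCD(180, 72) = 36
180/36 : 72/36
= 5:2

5:2


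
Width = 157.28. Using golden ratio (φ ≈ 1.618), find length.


φ = (1 + √5) / 2 ≈ 1.618
Length = width × φ = 157.28 × 1.618 = 254.47904
≈ 254.48

254.48


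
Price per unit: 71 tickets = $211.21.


Unit rate = total / quantity
= 211.21 / 71
= $2.97 per unit

$2.97 per unit


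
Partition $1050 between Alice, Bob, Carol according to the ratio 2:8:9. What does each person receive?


Total parts = 2 + 8 + 9 = 19
Alice: 1050 × 2/19 = 110.53
Bob: 1050 × 8/19 = 442.11
Carol: 1050 × 9/19 = 497.37
= Alice: $110.53, Bob: $442.11, Carol: $497.37

Alice: $110.53, Bob: $442.11, Carol: $497.37


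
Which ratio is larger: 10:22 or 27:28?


10/22 = 0.4545
27/28 = 0.9643
0.4545 < 0.9643, so 10:22 is less
= 27:28

27:28


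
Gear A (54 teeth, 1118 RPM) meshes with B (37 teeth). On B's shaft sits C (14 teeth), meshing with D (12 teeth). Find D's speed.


Stage 1: RPM_B = RPM_A × t_A/t_B = 1118 × 54/37 = 60372/37 ≈ 1631.68
B and C share a shaft → RPM_C = RPM_B
Stage 2: RPM_D = RPM_C × t_C/t_D = RPM_A × (t_A×t_C)/(t_B×t_D)
Overall ratio = (54×14)/(37×12) = 756/444
RPM_D = 1118 × 756/444 = 845208/444
≈ 1903.62 RPM

1903.62 RPM


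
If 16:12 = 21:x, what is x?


Cross multiply: 16 × x = 12 × 21
16x = 252
x = 252 / 16
= 15.75

15.75


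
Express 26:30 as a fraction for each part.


Total parts = 26 + 30 = 56
First part: 26/56 = 13/28
Second part: 30/56 = 15/28
= 13/28 and 15/28

13/28 and 15/28


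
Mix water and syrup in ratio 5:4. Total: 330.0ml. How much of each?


Total parts = 5 + 4 = 9
water: 330.0 × 5/9 = 183.3ml
syrup: 330.0 × 4/9 = 146.7ml
= 183.3ml and 146.7ml

183.3ml and 146.7ml


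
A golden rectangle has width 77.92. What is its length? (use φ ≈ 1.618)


φ = (1 + √5) / 2 ≈ 1.618
Length = width × φ = 77.92 × 1.618 = 126.07456
≈ 126.07

126.07


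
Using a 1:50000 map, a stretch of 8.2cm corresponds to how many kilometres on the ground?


Real distance = map distance × scale
= 8.2cm × 50000
= 410000 cm = 4100.0 m
= 4.100 km

4.100 km


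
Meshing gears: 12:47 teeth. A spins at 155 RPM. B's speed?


Gear ratio = 12:47 = 12:47
RPM_B = RPM_A × (teeth_A / teeth_B)
= 155 × (12/47)
= 39.6 RPM

39.6 RPM


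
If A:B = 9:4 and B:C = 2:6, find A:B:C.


Match B: multiply A:B by 2 → 18:8
Multiply B:C by 4 → 8:24
Combined: 18:8:24
GCD = 2
= 9:4:12

9:4:12


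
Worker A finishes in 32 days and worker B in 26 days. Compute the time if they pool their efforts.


Rate of A = 1/32 per day
Rate of B = 1/26 per day
Combined rate = 1/32 + 1/26 = 58/832 ≈ 0.0697 per day
Days = 1 / combined rate = 832/58
≈ 14.34 days

14.34 days


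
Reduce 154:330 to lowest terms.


GCD(154, 330) = 22
154/22 : 330/22
= 7:15

7:15


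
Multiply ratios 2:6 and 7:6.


Compound ratio = (2×7) : (6×6)
= 14:36
GCD = 2
= 7:18

7:18


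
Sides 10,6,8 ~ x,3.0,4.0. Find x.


Scale factor = 3.0/6 = 0.5
Missing side = 10 × 0.5
= 5.0

5.0


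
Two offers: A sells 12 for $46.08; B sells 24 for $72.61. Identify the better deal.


Deal A: $46.08/12 = $3.8400/unit
Deal B: $72.61/24 = $3.0254/unit
B is cheaper per unit
= Deal B

Deal B


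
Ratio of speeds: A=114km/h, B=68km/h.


Ratio = 114:68
GCD = 2
Simplified = 57:34
Time ratio (same distance) = 34:57
Speed ratio = 57:34

57:34


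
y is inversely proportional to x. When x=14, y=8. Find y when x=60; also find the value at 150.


Inverse proportion: x × y = constant
k = 14 × 8 = 112
At x=60: k/60 = 1.87
At x=150: k/150 = 0.75
= 1.87 and 0.75

1.87 and 0.75


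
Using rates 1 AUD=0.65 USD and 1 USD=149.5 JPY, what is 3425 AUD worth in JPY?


Step 1: 3425 AUD × 0.65 = 2226.25 USD
Step 2: 2226.25 USD × 149.5 = 332824.38 JPY
Implied rate AUD→JPY = 0.65 × 149.5 = 97.1750
= 332824.38 JPY

332824.38 JPY


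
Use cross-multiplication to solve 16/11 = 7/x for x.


Cross multiply: 16 × x = 11 × 7
16x = 77
x = 77 / 16
= 4.81

4.81


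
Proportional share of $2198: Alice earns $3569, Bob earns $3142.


Total income = 3569 + 3142 = $6711
Alice: $2198 × 3569/6711 = $1168.93
Bob: $2198 × 3142/6711 = $1029.07
= Alice: $1168.93, Bob: $1029.07

Alice: $1168.93, Bob: $1029.07


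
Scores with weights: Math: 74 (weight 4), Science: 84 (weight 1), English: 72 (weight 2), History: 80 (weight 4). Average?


Numerator = 74×4 + 84×1 + 72×2 + 80×4
= 296 + 84 + 144 + 320
= 844
Total weight = 11
Weighted avg = 844/11
= 76.73

76.73
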